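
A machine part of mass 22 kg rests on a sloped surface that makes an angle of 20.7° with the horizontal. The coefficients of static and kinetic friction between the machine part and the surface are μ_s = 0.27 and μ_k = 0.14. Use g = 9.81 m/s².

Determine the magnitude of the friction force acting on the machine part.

Perpendicular to the surface, N = m g cos θ = 22·9.81·cos 20.7° = 201.9 N.
Along the slope the weight component is m g sin θ = 76.29 N; friction must supply exactly this, acting up-slope.
The static-friction ceiling is μ_s N = 0.27 × 201.9 = 54.51 N.
Since |76.29| > 54.51 N, static friction cannot hold it; the machine part slides down the incline and kinetic friction applies: f = μ_k N = 0.14 × 201.9 = 28.3 N.

f ≈ 28.3 N (up the incline)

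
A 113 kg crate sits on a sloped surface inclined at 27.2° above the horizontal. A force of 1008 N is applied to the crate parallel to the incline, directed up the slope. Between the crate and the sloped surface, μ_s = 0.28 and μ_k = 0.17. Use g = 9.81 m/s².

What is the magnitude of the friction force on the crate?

Normal force: N = m g cos θ = 113 × 9.81 × cos 27.2° = 985.9 N.
The friction needed for equilibrium is m g sin θ − P = 506.7 − 1008 = -501.3 N, measured positive up-slope.
The static-friction ceiling is μ_s N = 0.28 × 985.9 = 276.1 N.
Since |-501.3| > 276.1 N, static friction cannot hold it; the crate slides up the incline and kinetic friction applies: f = μ_k N = 0.17 × 985.9 = 168 N.

f ≈ 168 N (down the incline)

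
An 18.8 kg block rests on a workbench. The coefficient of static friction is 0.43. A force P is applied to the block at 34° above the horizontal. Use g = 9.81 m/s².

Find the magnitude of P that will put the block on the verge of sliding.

N = m g − P sin α (the pull lifts the block).
At impending slip, P cos α = μ_s N = μ_s (m g − P sin α).
Solving: P (cos α + μ_s sin α) = μ_s m g → P = 0.43×184/(cos 34° + 0.43 sin 34°) = 79.3/1.069 = 74.2 N.

P ≈ 74.2 N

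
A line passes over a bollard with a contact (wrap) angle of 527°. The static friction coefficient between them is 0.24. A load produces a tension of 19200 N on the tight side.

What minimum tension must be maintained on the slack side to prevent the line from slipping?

T_min ≈ 2110 N

Capstan equation at impending slip: T_tight/T_slack = e^{μβ}.
β = 527° = 9.198 rad; e^{μβ} = e^{0.24×9.198} = 9.093.
T_slack = T_tight / e^{μβ} = 19200 / 9.093 = 2110 N.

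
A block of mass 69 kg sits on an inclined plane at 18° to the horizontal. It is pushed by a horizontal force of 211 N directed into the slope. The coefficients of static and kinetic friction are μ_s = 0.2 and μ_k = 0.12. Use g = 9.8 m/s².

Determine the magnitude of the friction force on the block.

f ≈ 8.28 N (up the incline)

Normal direction: N = m g cos θ + P sin θ = 708.3 N.
Parallel to the incline: P cos θ − m g sin θ = 200.7 − 209 = -8.284 N; the friction needed to balance this is 8.284 N acting up the slope.
Maximum static friction: μ_s N = 0.2 × 708.3 = 141.7 N.
Since 8.284 N is within the 141.7 N limit, the block stays put and friction is exactly 8.28 N.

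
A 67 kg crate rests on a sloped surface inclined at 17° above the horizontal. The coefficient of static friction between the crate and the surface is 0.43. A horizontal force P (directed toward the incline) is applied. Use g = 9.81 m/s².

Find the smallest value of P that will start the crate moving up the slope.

P ≈ 557 N

At impending motion up the slope, friction acts down-slope at its limit: f = μ_s N.
Perpendicular to the incline: N = m g cos θ + P sin θ.
Along the incline: P cos θ = m g sin θ + μ_s N = m g sin θ + μ_s (m g cos θ + P sin θ).
Solving, P (cos θ − μ_s sin θ) = m g (sin θ + μ_s cos θ), so P = 67×9.81×(sin 17° + 0.43 cos 17°)/(cos 17° − 0.43 sin 17°) = 657×0.7036/0.8306 = 557 N.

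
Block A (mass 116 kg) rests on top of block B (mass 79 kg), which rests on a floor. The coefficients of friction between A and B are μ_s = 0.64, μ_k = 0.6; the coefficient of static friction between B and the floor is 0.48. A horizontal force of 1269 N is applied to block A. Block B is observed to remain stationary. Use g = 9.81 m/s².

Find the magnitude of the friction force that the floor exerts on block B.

The normal force B exerts on A is simply A's weight, N₁ = 1138 N.
Maximum static friction on A from B: μ_s N₁ = 0.64×1138 = 728.3 N.
Since P = 1269 N > 728.3 N, A slides on B; the A–B friction is kinetic: f₁ = μ_k N₁ = 0.6×1138 = 683 N.
By Newton's third law B feels 683 N forward from A. With B stationary, the floor's static friction on B balances it: f₂ = 683 N (well within μ_s(m_A+m_B)g = 918.2 N).

f ≈ 683 N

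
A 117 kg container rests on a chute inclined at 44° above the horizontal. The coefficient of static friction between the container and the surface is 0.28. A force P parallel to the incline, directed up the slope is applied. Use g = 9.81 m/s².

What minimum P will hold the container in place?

P_min ≈ 566 N

The container tends to slide down (tan θ > μ_s), so at the point of impending slip friction acts up-slope at its limit: f = μ_s N.
P is parallel to the surface, so N = m g cos θ = 826 N.
Along the incline: P + μ_s N = m g sin θ, so P = 797 − 0.28×826 = 566 N.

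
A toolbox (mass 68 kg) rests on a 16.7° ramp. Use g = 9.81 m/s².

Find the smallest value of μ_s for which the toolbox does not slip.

μ_s,min ≈ 0.3

At the slip threshold m g sin θ = μ_s m g cos θ, so μ_s,min = tan θ.
μ_s,min = tan 16.7° = 0.3.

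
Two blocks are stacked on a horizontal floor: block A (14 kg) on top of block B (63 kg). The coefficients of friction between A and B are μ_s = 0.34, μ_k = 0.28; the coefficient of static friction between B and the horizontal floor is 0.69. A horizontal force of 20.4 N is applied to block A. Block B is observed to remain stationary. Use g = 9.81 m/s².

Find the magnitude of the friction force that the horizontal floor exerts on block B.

f ≈ 20.4 N

The normal force B exerts on A is simply A's weight, N₁ = 137.3 N.
So the A–B interface can sustain at most μ_s N₁ = 46.7 N of static friction.
P = 20.4 N is within that limit, so A and B move together (both at rest); the A–B friction is simply f₁ = P = 20.4 N.
B experiences an equal 20.4 N forward from A (third law). B is in equilibrium, so the floor supplies f₂ = 20.4 N of static friction (limit μ_s(m_A+m_B)g = 521.2 N, not exceeded).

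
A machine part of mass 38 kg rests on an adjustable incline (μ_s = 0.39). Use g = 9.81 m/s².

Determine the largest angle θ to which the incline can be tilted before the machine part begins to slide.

At the slip threshold, m g sin θ = μ_s · m g cos θ, so tan θ = μ_s.
θ_max = arctan(0.39) = 21.3°.

θ_max ≈ 21.3°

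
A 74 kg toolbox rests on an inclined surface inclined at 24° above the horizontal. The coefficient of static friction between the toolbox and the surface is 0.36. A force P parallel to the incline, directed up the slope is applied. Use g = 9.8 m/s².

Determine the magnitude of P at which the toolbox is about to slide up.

At impending motion up the slope, friction acts down-slope at its limit: f = μ_s N.
P is parallel to the surface, so N = m g cos θ = 663 N.
Along the incline: P = m g sin θ + μ_s N = 295 + 0.36×663 = 533 N.

P ≈ 533 N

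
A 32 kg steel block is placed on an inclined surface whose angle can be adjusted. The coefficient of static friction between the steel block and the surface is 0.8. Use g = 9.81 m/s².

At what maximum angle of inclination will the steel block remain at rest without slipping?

θ_max ≈ 38.7°

At the slip threshold, m g sin θ = μ_s · m g cos θ, so tan θ = μ_s.
θ_max = arctan(0.8) = 38.7°.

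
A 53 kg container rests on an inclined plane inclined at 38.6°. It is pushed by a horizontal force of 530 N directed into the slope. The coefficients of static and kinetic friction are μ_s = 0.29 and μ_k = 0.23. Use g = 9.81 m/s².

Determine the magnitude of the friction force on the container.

Resolve perpendicular to the incline: N = m g cos θ + P sin θ = 53×9.81×cos 38.6° + 530×sin 38.6° = 737 N.
Along the incline, the net driving force (taking up-slope positive) is P cos θ − m g sin θ = 414.2 − 324.4 = 89.83 N, so equilibrium requires friction f = -89.83 N (down-slope).
The limit of static friction is μ_s N = 213.7 N.
|f_req| = 89.83 ≤ 213.7 N → the container is in equilibrium; friction equals the required value.

f ≈ 89.8 N (down the incline)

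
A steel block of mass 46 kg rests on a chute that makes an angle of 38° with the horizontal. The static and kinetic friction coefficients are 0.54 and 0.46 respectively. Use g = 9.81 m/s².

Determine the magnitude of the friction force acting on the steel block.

Perpendicular to the surface, N = m g cos θ = 46·9.81·cos 38° = 355.6 N.
For equilibrium along the incline, friction must balance the weight component: f = m g sin θ = 277.8 N up the slope.
Static friction can supply at most μ_s N = 192 N.
|277.8| exceeds 192 N, so the steel block slips down-slope; friction is kinetic, f = μ_k N = 0.46×355.6 = 164 N.

f ≈ 164 N (up the incline)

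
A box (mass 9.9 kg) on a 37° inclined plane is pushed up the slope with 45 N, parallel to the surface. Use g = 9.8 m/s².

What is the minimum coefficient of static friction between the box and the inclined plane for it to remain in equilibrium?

N = m g cos θ = 77.48 N.
Friction must make up the shortfall along the incline: f = m g sin θ − P = 58.39 − 45 = 13.39 N.
At the threshold f = μ_s N, so μ_s,min = 13.39/77.48 = 0.173.

μ_s,min ≈ 0.173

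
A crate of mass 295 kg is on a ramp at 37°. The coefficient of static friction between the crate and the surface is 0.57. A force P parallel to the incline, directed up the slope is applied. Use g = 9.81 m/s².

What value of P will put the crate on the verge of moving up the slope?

P ≈ 3060 N

At impending motion up the slope, friction acts down-slope at its limit: f = μ_s N.
P is parallel to the surface, so N = m g cos θ = 2310 N.
Along the incline: P = m g sin θ + μ_s N = 1740 + 0.57×2310 = 3060 N.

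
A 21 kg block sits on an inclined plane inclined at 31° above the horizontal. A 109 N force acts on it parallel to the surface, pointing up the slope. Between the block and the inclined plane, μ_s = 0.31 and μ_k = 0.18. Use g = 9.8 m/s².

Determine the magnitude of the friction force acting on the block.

f ≈ 3.01 N (down the incline)

Normal force: N = m g cos θ = 21 × 9.8 × cos 31° = 176.4 N.
Parallel to the incline, ΣF = 0 gives f = m g sin θ − P = 106 − 109 = -3.005 N (up-slope positive).
Maximum static friction available: μ_s N = 0.31 × 176.4 = 54.69 N.
Since |-3.005| ≤ 54.69 N, the block remains in static equilibrium and friction takes exactly the required value.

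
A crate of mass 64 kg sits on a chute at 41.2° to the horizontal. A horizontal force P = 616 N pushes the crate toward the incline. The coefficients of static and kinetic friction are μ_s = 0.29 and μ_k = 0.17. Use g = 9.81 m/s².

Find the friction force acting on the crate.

Normal direction: N = m g cos θ + P sin θ = 878.1 N.
Parallel to the incline: P cos θ − m g sin θ = 463.5 − 413.6 = 49.94 N; the friction needed to balance this is 49.94 N acting down the slope.
Maximum static friction: μ_s N = 0.29 × 878.1 = 254.7 N.
Since 49.94 N is within the 254.7 N limit, the crate stays put and friction is exactly 49.9 N.

f ≈ 49.9 N (down the incline)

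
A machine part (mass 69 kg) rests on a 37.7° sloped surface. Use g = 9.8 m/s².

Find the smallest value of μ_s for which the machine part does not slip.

At the slip threshold m g sin θ = μ_s m g cos θ, so μ_s,min = tan θ.
μ_s,min = tan 37.7° = 0.773.

μ_s,min ≈ 0.773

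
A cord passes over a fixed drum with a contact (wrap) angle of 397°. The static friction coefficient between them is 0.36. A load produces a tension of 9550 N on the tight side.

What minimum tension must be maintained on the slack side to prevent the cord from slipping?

T_min ≈ 788 N

Capstan equation at impending slip: T_tight/T_slack = e^{μβ}.
β = 397° = 6.929 rad; e^{μβ} = e^{0.36×6.929} = 12.11.
T_slack = T_tight / e^{μβ} = 9550 / 12.11 = 788 N.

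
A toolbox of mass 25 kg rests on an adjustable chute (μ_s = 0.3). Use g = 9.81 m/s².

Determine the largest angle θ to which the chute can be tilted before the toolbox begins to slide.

At the slip threshold, m g sin θ = μ_s · m g cos θ, so tan θ = μ_s.
θ_max = arctan(0.3) = 16.7°.

θ_max ≈ 16.7°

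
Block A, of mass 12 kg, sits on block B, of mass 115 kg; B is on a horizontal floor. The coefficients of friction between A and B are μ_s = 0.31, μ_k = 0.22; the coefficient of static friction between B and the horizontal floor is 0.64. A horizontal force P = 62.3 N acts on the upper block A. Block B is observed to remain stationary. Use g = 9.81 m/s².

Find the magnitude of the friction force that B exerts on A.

f ≈ 25.9 N

The normal force B exerts on A is simply A's weight, N₁ = 117.7 N.
Maximum static friction on A from B: μ_s N₁ = 0.31×117.7 = 36.49 N.
Since P = 62.3 N > 36.49 N, A slides on B; the A–B friction is kinetic: f₁ = μ_k N₁ = 0.22×117.7 = 25.9 N.
B experiences an equal 25.9 N forward from A (third law). B is in equilibrium, so the floor supplies f₂ = 25.9 N of static friction (limit μ_s(m_A+m_B)g = 797.4 N, not exceeded).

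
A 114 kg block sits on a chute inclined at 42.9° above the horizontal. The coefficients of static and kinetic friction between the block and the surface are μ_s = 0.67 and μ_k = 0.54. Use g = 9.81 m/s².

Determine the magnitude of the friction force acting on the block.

Perpendicular to the surface, N = m g cos θ = 114·9.81·cos 42.9° = 819.2 N.
Along the slope the weight component is m g sin θ = 761.3 N; friction must supply exactly this, acting up-slope.
The static-friction ceiling is μ_s N = 0.67 × 819.2 = 548.9 N.
Since |761.3| > 548.9 N, static friction cannot hold it; the block slides down the incline and kinetic friction applies: f = μ_k N = 0.54 × 819.2 = 442 N.

f ≈ 442 N (up the incline)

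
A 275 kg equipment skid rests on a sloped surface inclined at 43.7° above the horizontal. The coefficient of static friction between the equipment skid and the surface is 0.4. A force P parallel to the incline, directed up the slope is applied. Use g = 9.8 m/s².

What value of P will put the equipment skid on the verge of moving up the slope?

At impending motion up the slope, friction acts down-slope at its limit: f = μ_s N.
P is parallel to the surface, so N = m g cos θ = 1950 N.
Along the incline: P = m g sin θ + μ_s N = 1860 + 0.4×1950 = 2640 N.

P ≈ 2640 N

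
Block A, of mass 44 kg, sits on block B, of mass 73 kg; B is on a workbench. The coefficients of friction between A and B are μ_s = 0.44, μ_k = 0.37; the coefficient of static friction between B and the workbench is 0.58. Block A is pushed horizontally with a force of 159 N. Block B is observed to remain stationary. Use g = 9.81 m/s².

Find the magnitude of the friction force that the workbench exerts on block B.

f ≈ 159 N

The normal force B exerts on A is simply A's weight, N₁ = 431.6 N.
Maximum static friction on A from B: μ_s N₁ = 0.44×431.6 = 189.9 N.
Since P = 159 N ≤ 189.9 N, A does not slip on B; friction on A equals P = 159 N.
By Newton's third law B feels 159 N forward from A. With B stationary, the floor's static friction on B balances it: f₂ = 159 N (well within μ_s(m_A+m_B)g = 665.7 N).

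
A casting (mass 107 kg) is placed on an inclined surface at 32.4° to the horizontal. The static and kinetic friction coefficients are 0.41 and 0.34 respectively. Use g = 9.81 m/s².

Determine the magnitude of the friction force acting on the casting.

f ≈ 301 N (up the incline)

Perpendicular to the surface, N = m g cos θ = 107·9.81·cos 32.4° = 886.3 N.
For equilibrium along the incline, friction must balance the weight component: f = m g sin θ = 562.4 N up the slope.
The static-friction ceiling is μ_s N = 0.41 × 886.3 = 363.4 N.
Since |562.4| > 363.4 N, static friction cannot hold it; the casting slides down the incline and kinetic friction applies: f = μ_k N = 0.34 × 886.3 = 301 N.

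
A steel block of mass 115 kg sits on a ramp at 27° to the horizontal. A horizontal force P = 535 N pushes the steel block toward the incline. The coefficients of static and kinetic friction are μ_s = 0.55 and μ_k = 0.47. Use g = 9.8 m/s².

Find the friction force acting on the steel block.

The horizontal push has a component P sin θ into the surface, so N = m g cos θ + P sin θ = 1004 + 242.9 = 1247 N.
Parallel to the incline: P cos θ − m g sin θ = 476.7 − 511.6 = -34.96 N; the friction needed to balance this is 34.96 N acting up the slope.
Maximum static friction: μ_s N = 0.55 × 1247 = 685.9 N.
Since 34.96 N is within the 685.9 N limit, the steel block stays put and friction is exactly 35 N.

f ≈ 35 N (up the incline)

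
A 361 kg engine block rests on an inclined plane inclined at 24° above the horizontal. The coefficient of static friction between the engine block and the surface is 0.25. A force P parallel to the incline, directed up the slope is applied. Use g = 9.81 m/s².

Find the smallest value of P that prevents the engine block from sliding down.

The engine block tends to slide down (tan θ > μ_s), so at the point of impending slip friction acts up-slope at its limit: f = μ_s N.
P is parallel to the surface, so N = m g cos θ = 3240 N.
Along the incline: P + μ_s N = m g sin θ, so P = 1440 − 0.25×3240 = 632 N.

P_min ≈ 632 N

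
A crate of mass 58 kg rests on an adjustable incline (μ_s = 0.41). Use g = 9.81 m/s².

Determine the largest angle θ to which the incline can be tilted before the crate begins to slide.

At the slip threshold, m g sin θ = μ_s · m g cos θ, so tan θ = μ_s.
θ_max = arctan(0.41) = 22.3°.

θ_max ≈ 22.3°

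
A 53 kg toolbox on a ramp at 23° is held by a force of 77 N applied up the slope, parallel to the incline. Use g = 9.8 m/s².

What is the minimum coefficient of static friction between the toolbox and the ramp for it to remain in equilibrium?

N = m g cos θ = 478.1 N.
Friction must make up the shortfall along the incline: f = m g sin θ − P = 202.9 − 77 = 125.9 N.
At the threshold f = μ_s N, so μ_s,min = 125.9/478.1 = 0.263.

μ_s,min ≈ 0.263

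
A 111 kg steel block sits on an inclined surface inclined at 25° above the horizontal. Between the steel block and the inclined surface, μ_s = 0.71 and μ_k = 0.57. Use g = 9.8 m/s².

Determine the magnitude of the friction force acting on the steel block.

Perpendicular to the surface, N = m g cos θ = 111·9.8·cos 25° = 985.9 N.
For equilibrium along the incline, friction must balance the weight component: f = m g sin θ = 459.7 N up the slope.
The static-friction ceiling is μ_s N = 0.71 × 985.9 = 700 N.
Since |459.7| ≤ 700 N, static friction is sufficient; f equals the required value, not μ_s N.

f ≈ 460 N (up the incline)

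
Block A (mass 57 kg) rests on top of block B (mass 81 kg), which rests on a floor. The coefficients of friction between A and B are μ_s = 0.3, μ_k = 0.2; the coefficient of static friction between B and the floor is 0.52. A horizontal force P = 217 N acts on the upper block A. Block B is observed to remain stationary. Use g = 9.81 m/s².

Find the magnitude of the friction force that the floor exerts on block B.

Between the blocks, N₁ = m_A g = 559.2 N.
So the A–B interface can sustain at most μ_s N₁ = 167.8 N of static friction.
Since P = 217 N > 167.8 N, A slides on B; the A–B friction is kinetic: f₁ = μ_k N₁ = 0.2×559.2 = 112 N.
By Newton's third law B feels 112 N forward from A. With B stationary, the floor's static friction on B balances it: f₂ = 112 N (well within μ_s(m_A+m_B)g = 704 N).

f ≈ 112 N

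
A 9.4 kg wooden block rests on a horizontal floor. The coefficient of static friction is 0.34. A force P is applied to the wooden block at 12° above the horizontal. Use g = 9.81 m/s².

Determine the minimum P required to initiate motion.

P ≈ 29.9 N

N = m g − P sin α (the pull lifts the wooden block).
At impending slip, P cos α = μ_s N = μ_s (m g − P sin α).
Solving: P (cos α + μ_s sin α) = μ_s m g → P = 0.34×92.2/(cos 12° + 0.34 sin 12°) = 31.4/1.049 = 29.9 N.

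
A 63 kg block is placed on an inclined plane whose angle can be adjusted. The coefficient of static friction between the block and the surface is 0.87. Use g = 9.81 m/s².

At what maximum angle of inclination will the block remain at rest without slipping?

At the slip threshold, m g sin θ = μ_s · m g cos θ, so tan θ = μ_s.
θ_max = arctan(0.87) = 41°.

θ_max ≈ 41°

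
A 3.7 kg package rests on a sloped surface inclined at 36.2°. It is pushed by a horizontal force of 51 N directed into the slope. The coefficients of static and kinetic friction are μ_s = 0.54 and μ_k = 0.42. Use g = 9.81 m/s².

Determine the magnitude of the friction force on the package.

f ≈ 19.7 N (down the incline)

Resolve perpendicular to the incline: N = m g cos θ + P sin θ = 3.7×9.81×cos 36.2° + 51×sin 36.2° = 59.41 N.
Along the incline, the net driving force (taking up-slope positive) is P cos θ − m g sin θ = 41.15 − 21.44 = 19.72 N, so equilibrium requires friction f = -19.72 N (down-slope).
Maximum static friction: μ_s N = 0.54 × 59.41 = 32.08 N.
|f_req| = 19.72 ≤ 32.08 N → the package is in equilibrium; friction equals the required value.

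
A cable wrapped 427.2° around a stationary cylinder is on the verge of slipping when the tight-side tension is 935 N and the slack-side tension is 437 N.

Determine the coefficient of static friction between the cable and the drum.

μ ≈ 0.102

T₂/T₁ = e^{μβ} → μ = ln(T₂/T₁)/β.
β = 427.2° = 7.456 rad.
μ = ln(935/437)/7.456 = ln(2.14)/7.456 = 0.102.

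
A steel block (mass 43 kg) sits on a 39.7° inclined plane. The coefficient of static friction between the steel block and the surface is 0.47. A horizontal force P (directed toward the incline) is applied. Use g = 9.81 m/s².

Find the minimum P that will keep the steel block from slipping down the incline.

The steel block tends to slide down (tan θ > μ_s), so at the point of impending slip friction acts up-slope at its limit: f = μ_s N.
Perpendicular to the incline: N = m g cos θ + P sin θ.
Along the incline: P cos θ + μ_s N = m g sin θ, i.e. P cos θ + μ_s (m g cos θ + P sin θ) = m g sin θ.
Solving, P (cos θ + μ_s sin θ) = m g (sin θ − μ_s cos θ), so P = 422×0.2772/1.07 = 109 N.

P_min ≈ 109 N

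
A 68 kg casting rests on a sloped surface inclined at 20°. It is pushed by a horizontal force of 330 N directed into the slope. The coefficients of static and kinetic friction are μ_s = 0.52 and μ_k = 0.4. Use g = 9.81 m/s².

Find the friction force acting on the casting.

f ≈ 81.9 N (down the incline)

The horizontal push has a component P sin θ into the surface, so N = m g cos θ + P sin θ = 626.9 + 112.9 = 739.7 N.
Along the incline, the net driving force (taking up-slope positive) is P cos θ − m g sin θ = 310.1 − 228.2 = 81.94 N, so equilibrium requires friction f = -81.94 N (down-slope).
Maximum static friction: μ_s N = 0.52 × 739.7 = 384.7 N.
|f_req| = 81.94 ≤ 384.7 N → the casting is in equilibrium; friction equals the required value.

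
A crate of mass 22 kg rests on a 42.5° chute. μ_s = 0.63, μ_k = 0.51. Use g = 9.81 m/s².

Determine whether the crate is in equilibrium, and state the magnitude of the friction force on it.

f ≈ 81.2 N

N = m g cos θ = 159 N.
Down-slope weight component: m g sin θ = 146 N.
μ_s N = 100 N.
146 > 100 N, so it slides; kinetic friction f = μ_k N = 0.51×159 = 81.2 N.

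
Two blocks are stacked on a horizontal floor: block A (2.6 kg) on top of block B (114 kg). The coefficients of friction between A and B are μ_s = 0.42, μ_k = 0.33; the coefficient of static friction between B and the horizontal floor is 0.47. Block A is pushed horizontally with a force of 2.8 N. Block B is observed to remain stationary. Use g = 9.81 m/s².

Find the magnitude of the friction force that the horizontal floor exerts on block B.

Normal force at the A–B interface: N₁ = m_A g = 25.51 N.
So the A–B interface can sustain at most μ_s N₁ = 10.71 N of static friction.
P = 2.8 N is within that limit, so A and B move together (both at rest); the A–B friction is simply f₁ = P = 2.8 N.
By Newton's third law B feels 2.8 N forward from A. With B stationary, the floor's static friction on B balances it: f₂ = 2.8 N (well within μ_s(m_A+m_B)g = 537.6 N).

f ≈ 2.8 N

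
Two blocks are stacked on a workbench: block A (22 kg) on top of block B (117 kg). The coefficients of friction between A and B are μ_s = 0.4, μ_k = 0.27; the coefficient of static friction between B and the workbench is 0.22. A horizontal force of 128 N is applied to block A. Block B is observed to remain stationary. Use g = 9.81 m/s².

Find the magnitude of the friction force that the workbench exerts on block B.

f ≈ 58.3 N

Between the blocks, N₁ = m_A g = 215.8 N.
Maximum static friction on A from B: μ_s N₁ = 0.4×215.8 = 86.33 N.
Since P = 128 N > 86.33 N, A slides on B; the A–B friction is kinetic: f₁ = μ_k N₁ = 0.27×215.8 = 58.3 N.
B experiences an equal 58.3 N forward from A (third law). B is in equilibrium, so the floor supplies f₂ = 58.3 N of static friction (limit μ_s(m_A+m_B)g = 300 N, not exceeded).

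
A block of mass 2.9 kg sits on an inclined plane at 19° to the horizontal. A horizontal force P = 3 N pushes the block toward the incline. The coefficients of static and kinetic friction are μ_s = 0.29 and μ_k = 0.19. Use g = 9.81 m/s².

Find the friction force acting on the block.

f ≈ 6.43 N (up the incline)

Resolve perpendicular to the incline: N = m g cos θ + P sin θ = 2.9×9.81×cos 19° + 3×sin 19° = 27.88 N.
Along the incline, the net driving force (taking up-slope positive) is P cos θ − m g sin θ = 2.837 − 9.262 = -6.426 N, so equilibrium requires friction f = 6.426 N (up-slope).
Maximum static friction: μ_s N = 0.29 × 27.88 = 8.084 N.
Since 6.426 N is within the 8.084 N limit, the block stays put and friction is exactly 6.43 N.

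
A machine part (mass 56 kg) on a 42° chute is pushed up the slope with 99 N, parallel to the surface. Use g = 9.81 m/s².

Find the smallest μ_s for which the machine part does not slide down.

N = m g cos θ = 408.3 N.
Friction must make up the shortfall along the incline: f = m g sin θ − P = 367.6 − 99 = 268.6 N.
At the threshold f = μ_s N, so μ_s,min = 268.6/408.3 = 0.658.

μ_s,min ≈ 0.658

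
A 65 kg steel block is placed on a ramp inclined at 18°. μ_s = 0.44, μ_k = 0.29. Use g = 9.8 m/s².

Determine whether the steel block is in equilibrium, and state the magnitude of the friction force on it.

N = m g cos θ = 606 N.
Down-slope weight component: m g sin θ = 197 N.
μ_s N = 267 N.
197 ≤ 267 N, so it stays put; friction = 197 N.

f ≈ 197 N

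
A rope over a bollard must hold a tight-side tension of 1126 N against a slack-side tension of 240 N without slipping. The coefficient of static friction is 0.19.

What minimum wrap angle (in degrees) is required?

T₂/T₁ = e^{μβ} → β = ln(T₂/T₁)/μ.
β = ln(1126/240)/0.19 = 1.546/0.19 = 8.136 rad.
In degrees: β = 8.136 × 180/π = 466°.

β_min ≈ 466°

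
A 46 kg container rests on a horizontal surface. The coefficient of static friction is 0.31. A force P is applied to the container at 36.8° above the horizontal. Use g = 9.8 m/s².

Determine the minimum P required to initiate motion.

P ≈ 142 N

N = m g − P sin α (the pull lifts the container).
At impending slip, P cos α = μ_s N = μ_s (m g − P sin α).
Solving: P (cos α + μ_s sin α) = μ_s m g → P = 0.31×451/(cos 36.8° + 0.31 sin 36.8°) = 140/0.9864 = 142 N.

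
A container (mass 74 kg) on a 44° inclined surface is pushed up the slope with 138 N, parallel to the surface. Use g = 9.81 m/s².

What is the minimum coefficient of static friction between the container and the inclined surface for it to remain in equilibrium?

μ_s,min ≈ 0.701

N = m g cos θ = 522.2 N.
Friction must make up the shortfall along the incline: f = m g sin θ − P = 504.3 − 138 = 366.3 N.
At the threshold f = μ_s N, so μ_s,min = 366.3/522.2 = 0.701.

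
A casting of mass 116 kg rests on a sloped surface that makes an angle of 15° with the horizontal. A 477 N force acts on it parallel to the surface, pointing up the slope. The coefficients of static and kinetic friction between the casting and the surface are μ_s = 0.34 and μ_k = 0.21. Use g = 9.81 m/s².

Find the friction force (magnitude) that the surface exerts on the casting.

f ≈ 182 N (down the incline)

Perpendicular to the surface, N = m g cos θ = 116·9.81·cos 15° = 1099 N.
The friction needed for equilibrium is m g sin θ − P = 294.5 − 477 = -182.5 N, measured positive up-slope.
The static-friction ceiling is μ_s N = 0.34 × 1099 = 373.7 N.
Since |-182.5| ≤ 373.7 N, the casting remains in static equilibrium and friction takes exactly the required value.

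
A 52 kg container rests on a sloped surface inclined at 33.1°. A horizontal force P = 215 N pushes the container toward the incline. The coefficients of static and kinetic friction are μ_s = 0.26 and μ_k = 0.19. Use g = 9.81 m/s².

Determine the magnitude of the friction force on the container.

f ≈ 98.5 N (up the incline)

Resolve perpendicular to the incline: N = m g cos θ + P sin θ = 52×9.81×cos 33.1° + 215×sin 33.1° = 544.7 N.
Parallel to the incline: P cos θ − m g sin θ = 180.1 − 278.6 = -98.47 N; the friction needed to balance this is 98.47 N acting up the slope.
The limit of static friction is μ_s N = 141.6 N.
|f_req| = 98.47 ≤ 141.6 N → the container is in equilibrium; friction equals the required value.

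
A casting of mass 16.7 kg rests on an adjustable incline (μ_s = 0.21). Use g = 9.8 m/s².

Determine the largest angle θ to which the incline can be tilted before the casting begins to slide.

At the slip threshold, m g sin θ = μ_s · m g cos θ, so tan θ = μ_s.
θ_max = arctan(0.21) = 11.9°.

θ_max ≈ 11.9°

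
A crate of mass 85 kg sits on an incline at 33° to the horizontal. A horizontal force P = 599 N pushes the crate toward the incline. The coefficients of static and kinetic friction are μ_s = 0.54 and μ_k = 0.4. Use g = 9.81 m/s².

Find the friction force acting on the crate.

The horizontal push has a component P sin θ into the surface, so N = m g cos θ + P sin θ = 699.3 + 326.2 = 1026 N.
Parallel to the incline: P cos θ − m g sin θ = 502.4 − 454.1 = 48.22 N; the friction needed to balance this is 48.22 N acting down the slope.
Maximum static friction: μ_s N = 0.54 × 1026 = 553.8 N.
|f_req| = 48.22 ≤ 553.8 N → the crate is in equilibrium; friction equals the required value.

f ≈ 48.2 N (down the incline)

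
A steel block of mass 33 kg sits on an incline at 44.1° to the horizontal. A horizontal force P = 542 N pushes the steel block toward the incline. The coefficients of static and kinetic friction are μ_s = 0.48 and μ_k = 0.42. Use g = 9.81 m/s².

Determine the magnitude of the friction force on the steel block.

Normal direction: N = m g cos θ + P sin θ = 609.7 N.
Along the incline, the net driving force (taking up-slope positive) is P cos θ − m g sin θ = 389.2 − 225.3 = 163.9 N, so equilibrium requires friction f = -163.9 N (down-slope).
The limit of static friction is μ_s N = 292.6 N.
|f_req| = 163.9 ≤ 292.6 N → the steel block is in equilibrium; friction equals the required value.

f ≈ 164 N (down the incline)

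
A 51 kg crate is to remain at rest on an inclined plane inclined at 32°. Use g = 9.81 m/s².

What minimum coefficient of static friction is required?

μ_s,min ≈ 0.625

At the slip threshold m g sin θ = μ_s m g cos θ, so μ_s,min = tan θ.
μ_s,min = tan 32° = 0.625.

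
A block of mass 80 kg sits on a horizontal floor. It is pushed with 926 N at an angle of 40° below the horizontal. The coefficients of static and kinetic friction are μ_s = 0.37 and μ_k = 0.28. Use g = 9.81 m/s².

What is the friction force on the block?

f ≈ 386 N

N = m g + P sin α = 784.8 + 926×sin 40° = 1380 N.
The horizontal driving force is P cos α = 709.4 N, so equilibrium needs friction f = 709.4 N.
μ_s N = 0.37 × 1380 = 510.6 N.
709.4 > 510.6 N → the block slides; f = μ_k N = 0.28×1380 = 386 N.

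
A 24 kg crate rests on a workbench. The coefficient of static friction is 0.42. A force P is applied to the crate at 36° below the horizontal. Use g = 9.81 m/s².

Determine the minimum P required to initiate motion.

N = m g + P sin α (the push presses the crate into the workbench).
At impending slip, P cos α = μ_s N = μ_s (m g + P sin α).
Solving: P (cos α − μ_s sin α) = μ_s m g → P = 0.42×235/(cos 36° − 0.42 sin 36°) = 98.9/0.5621 = 176 N.

P ≈ 176 N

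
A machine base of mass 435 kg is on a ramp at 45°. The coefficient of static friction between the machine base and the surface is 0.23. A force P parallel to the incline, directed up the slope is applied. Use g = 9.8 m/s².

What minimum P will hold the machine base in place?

The machine base tends to slide down (tan θ > μ_s), so at the point of impending slip friction acts up-slope at its limit: f = μ_s N.
P is parallel to the surface, so N = m g cos θ = 3010 N.
Along the incline: P + μ_s N = m g sin θ, so P = 3010 − 0.23×3010 = 2320 N.

P_min ≈ 2320 N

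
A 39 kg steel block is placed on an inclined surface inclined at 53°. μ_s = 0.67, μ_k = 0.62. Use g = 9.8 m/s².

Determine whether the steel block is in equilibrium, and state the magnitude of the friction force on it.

f ≈ 143 N

N = m g cos θ = 230 N.
Down-slope weight component: m g sin θ = 305 N.
μ_s N = 154 N.
305 > 154 N, so it slides; kinetic friction f = μ_k N = 0.62×230 = 143 N.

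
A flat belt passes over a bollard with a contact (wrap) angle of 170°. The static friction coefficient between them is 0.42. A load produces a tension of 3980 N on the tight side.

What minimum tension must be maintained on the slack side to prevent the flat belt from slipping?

Capstan equation at impending slip: T_tight/T_slack = e^{μβ}.
β = 170° = 2.967 rad; e^{μβ} = e^{0.42×2.967} = 3.477.
T_slack = T_tight / e^{μβ} = 3980 / 3.477 = 1140 N.

T_min ≈ 1140 N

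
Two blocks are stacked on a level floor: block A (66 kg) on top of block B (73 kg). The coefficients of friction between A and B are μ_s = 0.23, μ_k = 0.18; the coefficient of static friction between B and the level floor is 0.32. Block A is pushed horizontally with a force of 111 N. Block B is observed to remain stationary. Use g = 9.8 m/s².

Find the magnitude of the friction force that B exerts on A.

The normal force B exerts on A is simply A's weight, N₁ = 646.8 N.
So the A–B interface can sustain at most μ_s N₁ = 148.8 N of static friction.
P = 111 N is within that limit, so A and B move together (both at rest); the A–B friction is simply f₁ = P = 111 N.
By Newton's third law B feels 111 N forward from A. With B stationary, the floor's static friction on B balances it: f₂ = 111 N (well within μ_s(m_A+m_B)g = 435.9 N).

f ≈ 111 N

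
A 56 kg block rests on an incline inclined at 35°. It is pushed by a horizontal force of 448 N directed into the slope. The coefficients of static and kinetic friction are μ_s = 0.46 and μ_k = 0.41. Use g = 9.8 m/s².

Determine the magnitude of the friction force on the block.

f ≈ 52.2 N (down the incline)

The horizontal push has a component P sin θ into the surface, so N = m g cos θ + P sin θ = 449.6 + 257 = 706.5 N.
Along the incline, the net driving force (taking up-slope positive) is P cos θ − m g sin θ = 367 − 314.8 = 52.2 N, so equilibrium requires friction f = -52.2 N (down-slope).
Maximum static friction: μ_s N = 0.46 × 706.5 = 325 N.
|f_req| = 52.2 ≤ 325 N → the block is in equilibrium; friction equals the required value.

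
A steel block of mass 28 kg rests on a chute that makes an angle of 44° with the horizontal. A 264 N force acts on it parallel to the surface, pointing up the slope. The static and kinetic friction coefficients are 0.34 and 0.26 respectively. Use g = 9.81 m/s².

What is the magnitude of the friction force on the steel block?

Normal force: N = m g cos θ = 28 × 9.81 × cos 44° = 197.6 N.
Parallel to the incline, ΣF = 0 gives f = m g sin θ − P = 190.8 − 264 = -73.19 N (up-slope positive).
The static-friction ceiling is μ_s N = 0.34 × 197.6 = 67.18 N.
Since |-73.19| > 67.18 N, static friction cannot hold it; the steel block slides up the incline and kinetic friction applies: f = μ_k N = 0.26 × 197.6 = 51.4 N.

f ≈ 51.4 N (down the incline)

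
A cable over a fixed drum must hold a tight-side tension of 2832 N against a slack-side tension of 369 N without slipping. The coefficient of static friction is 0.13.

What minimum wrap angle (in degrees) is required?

β_min ≈ 898°

T₂/T₁ = e^{μβ} → β = ln(T₂/T₁)/μ.
β = ln(2832/369)/0.13 = 2.038/0.13 = 15.68 rad.
In degrees: β = 15.68 × 180/π = 898°.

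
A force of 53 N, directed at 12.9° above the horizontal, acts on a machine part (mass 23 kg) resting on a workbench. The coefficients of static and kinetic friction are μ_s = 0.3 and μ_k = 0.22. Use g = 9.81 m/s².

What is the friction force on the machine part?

f ≈ 51.7 N

Vertical equilibrium gives N = m g − P sin α = 213.8 N.
Horizontally, friction must balance P cos α = 51.66 N.
μ_s N = 0.3 × 213.8 = 64.14 N.
Since 51.66 N does not exceed the limit, the machine part stays at rest and f = 51.7 N.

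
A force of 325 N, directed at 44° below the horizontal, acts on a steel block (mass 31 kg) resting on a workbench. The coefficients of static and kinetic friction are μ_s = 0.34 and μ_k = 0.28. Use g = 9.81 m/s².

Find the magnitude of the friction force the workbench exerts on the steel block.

f ≈ 148 N

N = m g + P sin α = 304.1 + 325×sin 44° = 529.9 N.
The horizontal driving force is P cos α = 233.8 N, so equilibrium needs friction f = 233.8 N.
The static-friction limit is μ_s N = 180.2 N.
233.8 > 180.2 N → the steel block slides; f = μ_k N = 0.28×529.9 = 148 N.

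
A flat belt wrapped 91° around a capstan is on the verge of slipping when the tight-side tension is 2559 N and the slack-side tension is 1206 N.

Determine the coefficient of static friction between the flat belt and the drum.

μ ≈ 0.474

T₂/T₁ = e^{μβ} → μ = ln(T₂/T₁)/β.
β = 91° = 1.588 rad.
μ = ln(2559/1206)/1.588 = ln(2.122)/1.588 = 0.474.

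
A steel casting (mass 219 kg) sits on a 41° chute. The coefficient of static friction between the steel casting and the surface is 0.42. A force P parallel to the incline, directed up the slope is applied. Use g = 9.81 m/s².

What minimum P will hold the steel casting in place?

The steel casting tends to slide down (tan θ > μ_s), so at the point of impending slip friction acts up-slope at its limit: f = μ_s N.
P is parallel to the surface, so N = m g cos θ = 1620 N.
Along the incline: P + μ_s N = m g sin θ, so P = 1410 − 0.42×1620 = 728 N.

P_min ≈ 728 N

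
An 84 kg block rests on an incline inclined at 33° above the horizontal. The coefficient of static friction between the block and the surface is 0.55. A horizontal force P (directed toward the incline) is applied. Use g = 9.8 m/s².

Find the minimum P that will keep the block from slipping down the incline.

The block tends to slide down (tan θ > μ_s), so at the point of impending slip friction acts up-slope at its limit: f = μ_s N.
Perpendicular to the incline: N = m g cos θ + P sin θ.
Along the incline: P cos θ + μ_s N = m g sin θ, i.e. P cos θ + μ_s (m g cos θ + P sin θ) = m g sin θ.
Solving, P (cos θ + μ_s sin θ) = m g (sin θ − μ_s cos θ), so P = 823×0.08337/1.138 = 60.3 N.

P_min ≈ 60.3 N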